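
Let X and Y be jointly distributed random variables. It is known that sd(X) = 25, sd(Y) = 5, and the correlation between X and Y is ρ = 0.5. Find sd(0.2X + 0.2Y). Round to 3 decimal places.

5.568

Var(X) = (25)² = 625;  Var(Y) = (5)² = 25
cov(X,Y) = ρ·sd(X)·sd(Y) = 0.5·25·5 = 62.5
Var(0.2X + 0.2Y) = (0.2)²·Var(X) + (0.2)²·Var(Y) + 2·(0.2)·(0.2)·cov(X,Y)
= 0.04·625 + 0.04·25 + 0.08·62.5 = 31
sd(0.2X + 0.2Y) = √31 ≈ 5.568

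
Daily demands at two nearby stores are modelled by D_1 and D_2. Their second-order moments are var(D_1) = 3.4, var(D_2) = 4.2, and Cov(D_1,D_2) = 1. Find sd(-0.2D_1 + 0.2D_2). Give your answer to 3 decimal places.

0.473

var(-0.2D_1 + 0.2D_2) = (-0.2)²·var(D_1) + (0.2)²·var(D_2) + 2·(-0.2)·(0.2)·Cov(D_1,D_2)
= 0.04·3.4 + 0.04·4.2 + -0.08·1 = 0.224
sd(-0.2D_1 + 0.2D_2) = √0.224 ≈ 0.473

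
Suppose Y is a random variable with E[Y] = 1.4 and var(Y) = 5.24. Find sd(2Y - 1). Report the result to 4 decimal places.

var(2Y - 1) = (2)²·5.24 = 20.96
sd(2Y - 1) = √20.96 ≈ 4.5782

4.5782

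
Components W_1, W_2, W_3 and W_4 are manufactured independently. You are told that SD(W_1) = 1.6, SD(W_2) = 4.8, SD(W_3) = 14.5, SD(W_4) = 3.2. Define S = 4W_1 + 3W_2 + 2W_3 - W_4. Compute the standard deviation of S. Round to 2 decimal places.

V(W_1) = 2.56, V(W_2) = 23.04, V(W_3) = 210.25, V(W_4) = 10.24
By independence, V(S) = (4)²V(W_1) + (3)²V(W_2) + (2)²V(W_3) + (-1)²V(W_4)
= (4)²·2.56 + (3)²·23.04 + (2)²·210.25 + (-1)²·10.24 = 1099.56
SD(S) = √1099.56 ≈ 33.16

33.16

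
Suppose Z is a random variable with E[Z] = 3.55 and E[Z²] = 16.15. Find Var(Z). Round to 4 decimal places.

Var(Z) = 16.15 − (3.55)² = 3.5475

3.5475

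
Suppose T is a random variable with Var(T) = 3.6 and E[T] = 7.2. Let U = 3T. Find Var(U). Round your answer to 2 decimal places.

Var(3T) = (3)²·Var(T) = 9·3.6 = 32.4

32.40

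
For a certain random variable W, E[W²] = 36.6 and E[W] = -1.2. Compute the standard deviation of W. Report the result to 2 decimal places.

V(W) = 36.6 − (-1.2)² = 35.16
SD(W) = √35.16 ≈ 5.93

5.93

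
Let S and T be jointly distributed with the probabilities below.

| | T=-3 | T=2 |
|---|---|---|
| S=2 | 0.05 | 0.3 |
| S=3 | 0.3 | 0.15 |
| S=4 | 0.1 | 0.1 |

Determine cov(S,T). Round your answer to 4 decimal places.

-0.5875

E[S] = 2.85,  E[T] = -0.25
E[ST] = -1.3
cov(S,T) = E[ST] − E[S]E[T] = -1.3 − (2.85)(-0.25) = -0.5875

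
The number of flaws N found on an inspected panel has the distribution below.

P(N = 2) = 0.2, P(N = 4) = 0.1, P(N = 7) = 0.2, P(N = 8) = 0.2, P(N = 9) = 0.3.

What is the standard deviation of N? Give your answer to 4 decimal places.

2.6552

E[N] = (2)(0.2) + (4)(0.1) + (7)(0.2) + (8)(0.2) + (9)(0.3) = 6.5
E[N²] = (2)²(0.2) + (4)²(0.1) + (7)²(0.2) + (8)²(0.2) + (9)²(0.3) = 49.3
Var(N) = E[N²] − (E[N])² = 49.3 − (6.5)² = 7.05
sd(N) = √7.05 ≈ 2.6552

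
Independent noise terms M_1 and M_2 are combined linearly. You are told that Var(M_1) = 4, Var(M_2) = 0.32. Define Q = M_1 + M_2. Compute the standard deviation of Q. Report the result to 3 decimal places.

2.078

By independence, Var(Q) = (1)²Var(M_1) + (1)²Var(M_2)
= (1)²·4 + (1)²·0.32 = 4.32
σ(Q) = √4.32 ≈ 2.078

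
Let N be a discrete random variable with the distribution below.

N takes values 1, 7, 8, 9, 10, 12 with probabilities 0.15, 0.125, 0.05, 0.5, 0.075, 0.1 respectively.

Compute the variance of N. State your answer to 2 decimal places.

E[N] = (1)(0.15) + (7)(0.125) + (8)(0.05) + (9)(0.5) + (10)(0.075) + (12)(0.1) = 7.875
E[N²] = (1)²(0.15) + (7)²(0.125) + (8)²(0.05) + (9)²(0.5) + (10)²(0.075) + (12)²(0.1) = 71.875
var(N) = E[N²] − (E[N])² = 71.875 − (7.875)² = 9.859375

9.86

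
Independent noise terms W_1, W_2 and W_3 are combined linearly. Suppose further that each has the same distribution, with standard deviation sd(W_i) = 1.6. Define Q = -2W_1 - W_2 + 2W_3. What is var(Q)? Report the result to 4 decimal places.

23.0400

var(W_i) = (1.6)² = 2.56
By independence, var(Q) = (-2)²var(W_1) + (-1)²var(W_2) + (2)²var(W_3)
= (-2)²·2.56 + (-1)²·2.56 + (2)²·2.56 = 23.04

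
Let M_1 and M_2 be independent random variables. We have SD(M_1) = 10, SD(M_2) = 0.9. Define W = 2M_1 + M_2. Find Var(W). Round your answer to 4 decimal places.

Var(M_1) = 100, Var(M_2) = 0.81
By independence, Var(W) = (2)²Var(M_1) + (1)²Var(M_2)
= (2)²·100 + (1)²·0.81 = 400.81

400.8100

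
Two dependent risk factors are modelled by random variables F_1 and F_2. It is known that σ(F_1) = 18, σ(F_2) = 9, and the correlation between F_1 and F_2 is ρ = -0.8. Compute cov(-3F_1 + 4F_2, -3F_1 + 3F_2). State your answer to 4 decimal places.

6609.6000

V(F_1) = (18)² = 324;  V(F_2) = (9)² = 81
cov(F_1,F_2) = ρ·σ(F_1)·σ(F_2) = -0.8·18·9 = -129.6
cov(-3F_1 + 4F_2, -3F_1 + 3F_2) = (-3)(-3)V(F_1) + (4)(3)V(F_2) + [(-3)(3) + (4)(-3)]cov(F_1,F_2)
= 9·324 + 12·81 + -21·-129.6 = 6609.6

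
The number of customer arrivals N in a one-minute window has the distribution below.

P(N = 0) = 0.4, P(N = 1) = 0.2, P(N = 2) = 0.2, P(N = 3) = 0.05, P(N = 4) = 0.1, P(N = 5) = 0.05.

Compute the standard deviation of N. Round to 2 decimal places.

1.53

E[N] = (0)(0.4) + (1)(0.2) + (2)(0.2) + (3)(0.05) + (4)(0.1) + (5)(0.05) = 1.4
E[N²] = (0)²(0.4) + (1)²(0.2) + (2)²(0.2) + (3)²(0.05) + (4)²(0.1) + (5)²(0.05) = 4.3
Var(N) = E[N²] − (E[N])² = 4.3 − (1.4)² = 2.34
SD(N) = √2.34 ≈ 1.53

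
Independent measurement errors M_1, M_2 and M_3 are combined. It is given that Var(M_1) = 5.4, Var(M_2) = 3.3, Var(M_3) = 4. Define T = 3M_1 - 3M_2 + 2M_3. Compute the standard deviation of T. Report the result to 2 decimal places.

9.71

By independence, Var(T) = (3)²Var(M_1) + (-3)²Var(M_2) + (2)²Var(M_3)
= (3)²·5.4 + (-3)²·3.3 + (2)²·4 = 94.3
σ(T) = √94.3 ≈ 9.71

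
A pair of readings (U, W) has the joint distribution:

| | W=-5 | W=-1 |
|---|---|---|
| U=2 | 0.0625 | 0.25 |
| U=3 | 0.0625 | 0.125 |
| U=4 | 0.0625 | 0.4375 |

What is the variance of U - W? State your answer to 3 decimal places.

E[U] = 3.1875,  E[W] = -1.75,  E[UW] = -5.4375
var(U) = 10.9375 − (3.1875)² = 0.77734375;  var(W) = 5.5 − (-1.75)² = 2.4375
Cov(U,W) = -5.4375 − (3.1875)(-1.75) = 0.140625
var(U - W) = (1)²·0.77734375 + (-1)²·2.4375 + 2·(1)·(-1)·0.140625 = 2.93359375

2.934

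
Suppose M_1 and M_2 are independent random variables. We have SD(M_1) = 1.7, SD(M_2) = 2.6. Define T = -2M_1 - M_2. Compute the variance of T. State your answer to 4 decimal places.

18.3200

Var(M_1) = 2.89, Var(M_2) = 6.76
By independence, Var(T) = (-2)²Var(M_1) + (-1)²Var(M_2)
= (-2)²·2.89 + (-1)²·6.76 = 18.32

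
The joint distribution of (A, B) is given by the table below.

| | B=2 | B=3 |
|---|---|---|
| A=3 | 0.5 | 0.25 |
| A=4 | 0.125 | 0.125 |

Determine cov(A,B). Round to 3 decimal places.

E[A] = 3.25,  E[B] = 2.375
E[AB] = 7.75
cov(A,B) = E[AB] − E[A]E[B] = 7.75 − (3.25)(2.375) = 0.03125

0.031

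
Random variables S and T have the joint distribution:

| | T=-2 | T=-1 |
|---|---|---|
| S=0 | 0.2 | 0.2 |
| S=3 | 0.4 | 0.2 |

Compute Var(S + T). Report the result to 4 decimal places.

E[S] = 1.8,  E[T] = -1.6,  E[ST] = -3
Var(S) = 5.4 − (1.8)² = 2.16;  Var(T) = 2.8 − (-1.6)² = 0.24
Cov(S,T) = -3 − (1.8)(-1.6) = -0.12
Var(S + T) = (1)²·2.16 + (1)²·0.24 + 2·(1)·(1)·-0.12 = 2.16

2.1600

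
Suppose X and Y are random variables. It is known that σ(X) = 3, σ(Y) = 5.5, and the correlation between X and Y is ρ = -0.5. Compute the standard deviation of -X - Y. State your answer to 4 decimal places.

4.7697

V(X) = (3)² = 9;  V(Y) = (5.5)² = 30.25
Cov(X,Y) = ρ·σ(X)·σ(Y) = -0.5·3·5.5 = -8.25
V(-X - Y) = (-1)²·V(X) + (-1)²·V(Y) + 2·(-1)·(-1)·Cov(X,Y)
= 1·9 + 1·30.25 + 2·-8.25 = 22.75
σ(-X - Y) = √22.75 ≈ 4.7697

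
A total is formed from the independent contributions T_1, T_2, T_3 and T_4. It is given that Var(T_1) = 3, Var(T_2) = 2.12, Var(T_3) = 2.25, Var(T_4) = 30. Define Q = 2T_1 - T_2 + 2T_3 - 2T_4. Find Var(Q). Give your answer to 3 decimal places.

By independence, Var(Q) = (2)²Var(T_1) + (-1)²Var(T_2) + (2)²Var(T_3) + (-2)²Var(T_4)
= (2)²·3 + (-1)²·2.12 + (2)²·2.25 + (-2)²·30 = 143.12

143.120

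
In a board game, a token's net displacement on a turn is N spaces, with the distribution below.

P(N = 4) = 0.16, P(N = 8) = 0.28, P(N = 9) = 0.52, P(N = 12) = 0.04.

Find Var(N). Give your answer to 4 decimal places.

3.7184

E[N] = (4)(0.16) + (8)(0.28) + (9)(0.52) + (12)(0.04) = 8.04
E[N²] = (4)²(0.16) + (8)²(0.28) + (9)²(0.52) + (12)²(0.04) = 68.36
Var(N) = E[N²] − (E[N])² = 68.36 − (8.04)² = 3.7184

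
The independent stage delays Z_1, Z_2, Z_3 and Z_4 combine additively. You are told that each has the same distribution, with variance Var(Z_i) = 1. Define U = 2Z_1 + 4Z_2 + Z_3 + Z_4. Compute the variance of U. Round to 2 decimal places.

By independence, Var(U) = (2)²Var(Z_1) + (4)²Var(Z_2) + (1)²Var(Z_3) + (1)²Var(Z_4)
= (2)²·1 + (4)²·1 + (1)²·1 + (1)²·1 = 22

22.00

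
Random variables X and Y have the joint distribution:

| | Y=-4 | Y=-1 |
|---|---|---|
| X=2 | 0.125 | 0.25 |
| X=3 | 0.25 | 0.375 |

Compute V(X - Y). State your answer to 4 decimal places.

E[X] = 2.625,  E[Y] = -2.125,  E[XY] = -5.625
V(X) = 7.125 − (2.625)² = 0.234375;  V(Y) = 6.625 − (-2.125)² = 2.109375
cov(X,Y) = -5.625 − (2.625)(-2.125) = -0.046875
V(X - Y) = (1)²·0.234375 + (-1)²·2.109375 + 2·(1)·(-1)·-0.046875 = 2.4375

2.4375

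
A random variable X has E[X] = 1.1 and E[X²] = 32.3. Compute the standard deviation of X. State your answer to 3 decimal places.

5.576

var(X) = 32.3 − (1.1)² = 31.09
SD(X) = √31.09 ≈ 5.576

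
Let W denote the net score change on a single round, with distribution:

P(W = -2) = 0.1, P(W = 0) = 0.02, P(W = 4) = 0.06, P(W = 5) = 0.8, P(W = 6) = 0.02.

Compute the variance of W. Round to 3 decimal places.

4.774

E[W] = (-2)(0.1) + (0)(0.02) + (4)(0.06) + (5)(0.8) + (6)(0.02) = 4.16
E[W²] = (-2)²(0.1) + (0)²(0.02) + (4)²(0.06) + (5)²(0.8) + (6)²(0.02) = 22.08
Var(W) = E[W²] − (E[W])² = 22.08 − (4.16)² = 4.7744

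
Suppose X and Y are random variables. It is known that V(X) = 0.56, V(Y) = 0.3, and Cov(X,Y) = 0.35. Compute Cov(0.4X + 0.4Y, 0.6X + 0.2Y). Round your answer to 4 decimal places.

0.2704

Cov(0.4X + 0.4Y, 0.6X + 0.2Y) = (0.4)(0.6)V(X) + (0.4)(0.2)V(Y) + [(0.4)(0.2) + (0.4)(0.6)]Cov(X,Y)
= 0.24·0.56 + 0.08·0.3 + 0.32·0.35 = 0.2704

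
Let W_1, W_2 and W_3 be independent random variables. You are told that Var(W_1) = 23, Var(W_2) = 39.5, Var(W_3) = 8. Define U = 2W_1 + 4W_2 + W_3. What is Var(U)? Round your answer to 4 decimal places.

732.0000

By independence, Var(U) = (2)²Var(W_1) + (4)²Var(W_2) + (1)²Var(W_3)
= (2)²·23 + (4)²·39.5 + (1)²·8 = 732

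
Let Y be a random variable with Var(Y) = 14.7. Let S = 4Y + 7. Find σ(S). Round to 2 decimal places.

Var(4Y + 7) = (4)²·14.7 = 235.2
σ(S) = √235.2 ≈ 15.34

15.34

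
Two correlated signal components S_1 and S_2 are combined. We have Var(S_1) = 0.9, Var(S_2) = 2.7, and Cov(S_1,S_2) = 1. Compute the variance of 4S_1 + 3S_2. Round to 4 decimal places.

62.7000

Var(4S_1 + 3S_2) = (4)²·Var(S_1) + (3)²·Var(S_2) + 2·(4)·(3)·Cov(S_1,S_2)
= 16·0.9 + 9·2.7 + 24·1 = 62.7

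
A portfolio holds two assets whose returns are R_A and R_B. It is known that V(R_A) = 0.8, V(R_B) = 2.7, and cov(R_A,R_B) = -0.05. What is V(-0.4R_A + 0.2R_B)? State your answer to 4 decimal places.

V(-0.4R_A + 0.2R_B) = (-0.4)²·V(R_A) + (0.2)²·V(R_B) + 2·(-0.4)·(0.2)·cov(R_A,R_B)
= 0.16·0.8 + 0.04·2.7 + -0.16·-0.05 = 0.244

0.2440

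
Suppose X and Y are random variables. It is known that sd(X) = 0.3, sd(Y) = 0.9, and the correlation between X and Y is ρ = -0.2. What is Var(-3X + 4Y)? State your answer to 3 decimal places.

15.066

Var(X) = (0.3)² = 0.09;  Var(Y) = (0.9)² = 0.81
Cov(X,Y) = ρ·sd(X)·sd(Y) = -0.2·0.3·0.9 = -0.054
Var(-3X + 4Y) = (-3)²·Var(X) + (4)²·Var(Y) + 2·(-3)·(4)·Cov(X,Y)
= 9·0.09 + 16·0.81 + -24·-0.054 = 15.066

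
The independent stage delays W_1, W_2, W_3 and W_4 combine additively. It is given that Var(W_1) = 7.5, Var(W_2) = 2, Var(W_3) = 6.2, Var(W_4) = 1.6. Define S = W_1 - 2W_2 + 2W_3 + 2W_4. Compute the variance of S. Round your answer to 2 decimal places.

46.70

By independence, Var(S) = (1)²Var(W_1) + (-2)²Var(W_2) + (2)²Var(W_3) + (2)²Var(W_4)
= (1)²·7.5 + (-2)²·2 + (2)²·6.2 + (2)²·1.6 = 46.7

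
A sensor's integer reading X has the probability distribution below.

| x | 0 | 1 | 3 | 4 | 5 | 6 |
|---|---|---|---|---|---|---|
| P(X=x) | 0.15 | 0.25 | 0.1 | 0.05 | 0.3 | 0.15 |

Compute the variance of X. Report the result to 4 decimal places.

4.9275

E[X] = (0)(0.15) + (1)(0.25) + (3)(0.1) + (4)(0.05) + (5)(0.3) + (6)(0.15) = 3.15
E[X²] = (0)²(0.15) + (1)²(0.25) + (3)²(0.1) + (4)²(0.05) + (5)²(0.3) + (6)²(0.15) = 14.85
Var(X) = E[X²] − (E[X])² = 14.85 − (3.15)² = 4.9275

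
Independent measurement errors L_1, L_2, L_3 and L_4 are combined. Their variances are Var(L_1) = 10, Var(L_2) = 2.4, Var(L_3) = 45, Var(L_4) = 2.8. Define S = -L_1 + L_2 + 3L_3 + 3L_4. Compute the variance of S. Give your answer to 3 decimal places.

By independence, Var(S) = (-1)²Var(L_1) + (1)²Var(L_2) + (3)²Var(L_3) + (3)²Var(L_4)
= (-1)²·10 + (1)²·2.4 + (3)²·45 + (3)²·2.8 = 442.6

442.600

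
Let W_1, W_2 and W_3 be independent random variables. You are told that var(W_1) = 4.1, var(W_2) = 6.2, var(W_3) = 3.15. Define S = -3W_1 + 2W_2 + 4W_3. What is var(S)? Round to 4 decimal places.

112.1000

By independence, var(S) = (-3)²var(W_1) + (2)²var(W_2) + (4)²var(W_3)
= (-3)²·4.1 + (2)²·6.2 + (4)²·3.15 = 112.1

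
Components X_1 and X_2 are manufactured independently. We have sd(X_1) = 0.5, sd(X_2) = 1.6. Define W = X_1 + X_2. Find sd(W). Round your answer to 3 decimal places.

Var(X_1) = 0.25, Var(X_2) = 2.56
By independence, Var(W) = (1)²Var(X_1) + (1)²Var(X_2)
= (1)²·0.25 + (1)²·2.56 = 2.81
sd(W) = √2.81 ≈ 1.676

1.676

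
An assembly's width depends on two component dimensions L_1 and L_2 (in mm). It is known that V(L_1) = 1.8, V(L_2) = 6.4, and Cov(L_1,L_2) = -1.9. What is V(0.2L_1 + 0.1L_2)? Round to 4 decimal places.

0.0600

V(0.2L_1 + 0.1L_2) = (0.2)²·V(L_1) + (0.1)²·V(L_2) + 2·(0.2)·(0.1)·Cov(L_1,L_2)
= 0.04·1.8 + 0.01·6.4 + 0.04·-1.9 = 0.06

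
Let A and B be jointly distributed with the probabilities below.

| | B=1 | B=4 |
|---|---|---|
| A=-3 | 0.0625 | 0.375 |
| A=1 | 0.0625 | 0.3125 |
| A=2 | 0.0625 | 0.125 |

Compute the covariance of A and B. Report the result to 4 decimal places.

E[A] = -0.5625,  E[B] = 3.4375
E[AB] = -2.25
Cov(A,B) = E[AB] − E[A]E[B] = -2.25 − (-0.5625)(3.4375) = -0.31640625

-0.3164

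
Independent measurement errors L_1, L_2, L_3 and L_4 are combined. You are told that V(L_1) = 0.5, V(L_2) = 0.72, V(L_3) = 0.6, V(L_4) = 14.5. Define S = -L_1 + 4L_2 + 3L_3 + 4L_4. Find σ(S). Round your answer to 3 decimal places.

15.793

By independence, V(S) = (-1)²V(L_1) + (4)²V(L_2) + (3)²V(L_3) + (4)²V(L_4)
= (-1)²·0.5 + (4)²·0.72 + (3)²·0.6 + (4)²·14.5 = 249.42
σ(S) = √249.42 ≈ 15.793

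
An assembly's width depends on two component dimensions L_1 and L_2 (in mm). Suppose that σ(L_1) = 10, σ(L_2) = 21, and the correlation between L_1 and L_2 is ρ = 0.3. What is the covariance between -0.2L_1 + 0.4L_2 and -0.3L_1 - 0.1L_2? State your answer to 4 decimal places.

Var(L_1) = (10)² = 100;  Var(L_2) = (21)² = 441
Cov(L_1,L_2) = ρ·σ(L_1)·σ(L_2) = 0.3·10·21 = 63
Cov(-0.2L_1 + 0.4L_2, -0.3L_1 - 0.1L_2) = (-0.2)(-0.3)Var(L_1) + (0.4)(-0.1)Var(L_2) + [(-0.2)(-0.1) + (0.4)(-0.3)]Cov(L_1,L_2)
= 0.06·100 + -0.04·441 + -0.1·63 = -17.94

-17.9400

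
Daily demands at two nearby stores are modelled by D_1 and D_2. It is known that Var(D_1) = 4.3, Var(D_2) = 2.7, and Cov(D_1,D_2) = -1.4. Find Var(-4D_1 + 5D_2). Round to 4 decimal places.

192.3000

Var(-4D_1 + 5D_2) = (-4)²·Var(D_1) + (5)²·Var(D_2) + 2·(-4)·(5)·Cov(D_1,D_2)
= 16·4.3 + 25·2.7 + -40·-1.4 = 192.3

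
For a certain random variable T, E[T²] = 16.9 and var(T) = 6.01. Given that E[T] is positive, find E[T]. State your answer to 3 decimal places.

3.300

(E[T])² = E[T²] − var(T) = 16.9 − 6.01 = 10.89
E[T] = √10.89 = 3.3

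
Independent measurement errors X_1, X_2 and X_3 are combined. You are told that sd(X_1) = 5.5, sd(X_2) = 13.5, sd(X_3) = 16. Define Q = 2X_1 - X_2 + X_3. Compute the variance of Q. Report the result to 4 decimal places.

V(X_1) = 30.25, V(X_2) = 182.25, V(X_3) = 256
By independence, V(Q) = (2)²V(X_1) + (-1)²V(X_2) + (1)²V(X_3)
= (2)²·30.25 + (-1)²·182.25 + (1)²·256 = 559.25

559.2500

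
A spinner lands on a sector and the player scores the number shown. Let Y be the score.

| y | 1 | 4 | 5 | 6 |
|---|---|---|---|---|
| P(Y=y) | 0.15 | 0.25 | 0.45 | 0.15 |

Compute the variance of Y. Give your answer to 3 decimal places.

E[Y] = (1)(0.15) + (4)(0.25) + (5)(0.45) + (6)(0.15) = 4.3
E[Y²] = (1)²(0.15) + (4)²(0.25) + (5)²(0.45) + (6)²(0.15) = 20.8
V(Y) = E[Y²] − (E[Y])² = 20.8 − (4.3)² = 2.31

2.310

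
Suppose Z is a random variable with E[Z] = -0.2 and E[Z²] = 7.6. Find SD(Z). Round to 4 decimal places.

var(Z) = 7.6 − (-0.2)² = 7.56
SD(Z) = √7.56 ≈ 2.7495

2.7495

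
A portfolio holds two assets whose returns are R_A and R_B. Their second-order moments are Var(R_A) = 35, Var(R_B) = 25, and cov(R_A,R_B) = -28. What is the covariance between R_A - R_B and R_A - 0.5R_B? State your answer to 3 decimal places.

89.500

cov(R_A - R_B, R_A - 0.5R_B) = (1)(1)Var(R_A) + (-1)(-0.5)Var(R_B) + [(1)(-0.5) + (-1)(1)]cov(R_A,R_B)
= 1·35 + 0.5·25 + -1.5·-28 = 89.5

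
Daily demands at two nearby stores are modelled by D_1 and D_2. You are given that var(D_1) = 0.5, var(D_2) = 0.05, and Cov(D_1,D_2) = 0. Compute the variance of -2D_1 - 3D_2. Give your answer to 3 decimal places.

var(-2D_1 - 3D_2) = (-2)²·var(D_1) + (-3)²·var(D_2) + 2·(-2)·(-3)·Cov(D_1,D_2)
= 4·0.5 + 9·0.05 + 12·0 = 2.45

2.450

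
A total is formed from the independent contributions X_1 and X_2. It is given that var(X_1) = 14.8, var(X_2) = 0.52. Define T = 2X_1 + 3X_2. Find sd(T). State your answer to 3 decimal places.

By independence, var(T) = (2)²var(X_1) + (3)²var(X_2)
= (2)²·14.8 + (3)²·0.52 = 63.88
sd(T) = √63.88 ≈ 7.992

7.992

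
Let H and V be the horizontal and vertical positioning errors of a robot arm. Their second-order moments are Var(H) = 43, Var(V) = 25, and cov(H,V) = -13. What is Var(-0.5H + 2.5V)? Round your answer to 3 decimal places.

Var(-0.5H + 2.5V) = (-0.5)²·Var(H) + (2.5)²·Var(V) + 2·(-0.5)·(2.5)·cov(H,V)
= 0.25·43 + 6.25·25 + -2.5·-13 = 199.5

199.500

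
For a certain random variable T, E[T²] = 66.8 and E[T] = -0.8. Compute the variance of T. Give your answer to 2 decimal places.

Var(T) = 66.8 − (-0.8)² = 66.16

66.16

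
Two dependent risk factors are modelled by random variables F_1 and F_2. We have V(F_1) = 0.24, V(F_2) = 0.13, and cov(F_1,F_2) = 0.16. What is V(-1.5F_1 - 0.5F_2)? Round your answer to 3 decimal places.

0.813

V(-1.5F_1 - 0.5F_2) = (-1.5)²·V(F_1) + (-0.5)²·V(F_2) + 2·(-1.5)·(-0.5)·cov(F_1,F_2)
= 2.25·0.24 + 0.25·0.13 + 1.5·0.16 = 0.8125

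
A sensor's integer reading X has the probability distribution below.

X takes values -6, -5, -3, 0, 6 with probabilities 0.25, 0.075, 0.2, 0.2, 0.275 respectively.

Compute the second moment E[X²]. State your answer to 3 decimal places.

E[X²] = (-6)²(0.25) + (-5)²(0.075) + (-3)²(0.2) + (0)²(0.2) + (6)²(0.275) = 22.575

22.575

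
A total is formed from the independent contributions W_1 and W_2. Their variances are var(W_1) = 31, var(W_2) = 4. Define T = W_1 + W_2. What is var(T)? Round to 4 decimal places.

35.0000

By independence, var(T) = (1)²var(W_1) + (1)²var(W_2)
= (1)²·31 + (1)²·4 = 35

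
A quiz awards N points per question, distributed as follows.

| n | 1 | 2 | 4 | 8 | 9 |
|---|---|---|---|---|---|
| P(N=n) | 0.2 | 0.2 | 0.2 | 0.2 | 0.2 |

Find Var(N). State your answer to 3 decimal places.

E[N] = (1)(0.2) + (2)(0.2) + (4)(0.2) + (8)(0.2) + (9)(0.2) = 4.8
E[N²] = (1)²(0.2) + (2)²(0.2) + (4)²(0.2) + (8)²(0.2) + (9)²(0.2) = 33.2
Var(N) = E[N²] − (E[N])² = 33.2 − (4.8)² = 10.16

10.160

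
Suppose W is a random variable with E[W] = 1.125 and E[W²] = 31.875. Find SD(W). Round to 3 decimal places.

Var(W) = 31.875 − (1.125)² = 30.609375
SD(W) = √30.609375 ≈ 5.533

5.533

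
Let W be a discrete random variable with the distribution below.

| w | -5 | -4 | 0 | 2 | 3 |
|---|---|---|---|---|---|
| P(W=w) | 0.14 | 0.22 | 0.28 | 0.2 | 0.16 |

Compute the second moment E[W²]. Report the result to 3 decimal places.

9.260

E[W²] = (-5)²(0.14) + (-4)²(0.22) + (0)²(0.28) + (2)²(0.2) + (3)²(0.16) = 9.26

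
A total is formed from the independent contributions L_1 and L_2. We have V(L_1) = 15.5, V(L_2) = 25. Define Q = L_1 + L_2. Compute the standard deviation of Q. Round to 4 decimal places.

By independence, V(Q) = (1)²V(L_1) + (1)²V(L_2)
= (1)²·15.5 + (1)²·25 = 40.5
SD(Q) = √40.5 ≈ 6.3640

6.3640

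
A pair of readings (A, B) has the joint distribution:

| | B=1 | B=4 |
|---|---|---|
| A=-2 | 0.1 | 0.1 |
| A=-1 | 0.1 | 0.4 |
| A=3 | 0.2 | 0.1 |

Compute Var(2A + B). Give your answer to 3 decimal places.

14.560

E[A] = 0,  E[B] = 2.8,  E[AB] = -0.9
Var(A) = 4 − (0)² = 4;  Var(B) = 10 − (2.8)² = 2.16
cov(A,B) = -0.9 − (0)(2.8) = -0.9
Var(2A + B) = (2)²·4 + (1)²·2.16 + 2·(2)·(1)·-0.9 = 14.56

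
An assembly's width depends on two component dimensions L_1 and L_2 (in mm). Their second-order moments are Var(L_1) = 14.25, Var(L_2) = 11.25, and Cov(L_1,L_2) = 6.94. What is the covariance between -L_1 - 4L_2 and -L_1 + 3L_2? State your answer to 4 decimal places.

Cov(-L_1 - 4L_2, -L_1 + 3L_2) = (-1)(-1)Var(L_1) + (-4)(3)Var(L_2) + [(-1)(3) + (-4)(-1)]Cov(L_1,L_2)
= 1·14.25 + -12·11.25 + 1·6.94 = -113.81

-113.8100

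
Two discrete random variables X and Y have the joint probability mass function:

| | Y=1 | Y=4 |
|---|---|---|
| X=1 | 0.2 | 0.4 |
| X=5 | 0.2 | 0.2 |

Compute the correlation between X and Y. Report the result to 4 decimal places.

-0.1667

E[X] = 2.6,  E[Y] = 2.8
E[XY] = 6.8
Cov(X,Y) = E[XY] − E[X]E[Y] = 6.8 − (2.6)(2.8) = -0.48
Var(X) = 3.84,  Var(Y) = 2.16
ρ = -0.48 / √(3.84·2.16) ≈ -0.1667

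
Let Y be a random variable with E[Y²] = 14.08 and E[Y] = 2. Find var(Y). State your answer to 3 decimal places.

var(Y) = 14.08 − (2)² = 10.08

10.080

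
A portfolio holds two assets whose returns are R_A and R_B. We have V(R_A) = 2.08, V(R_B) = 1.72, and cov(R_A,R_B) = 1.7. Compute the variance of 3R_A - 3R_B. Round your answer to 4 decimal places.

3.6000

V(3R_A - 3R_B) = (3)²·V(R_A) + (-3)²·V(R_B) + 2·(3)·(-3)·cov(R_A,R_B)
= 9·2.08 + 9·1.72 + -18·1.7 = 3.6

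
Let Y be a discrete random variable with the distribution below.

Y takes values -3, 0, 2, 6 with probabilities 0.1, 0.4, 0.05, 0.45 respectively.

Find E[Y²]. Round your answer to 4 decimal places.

17.3000

E[Y²] = (-3)²(0.1) + (0)²(0.4) + (2)²(0.05) + (6)²(0.45) = 17.3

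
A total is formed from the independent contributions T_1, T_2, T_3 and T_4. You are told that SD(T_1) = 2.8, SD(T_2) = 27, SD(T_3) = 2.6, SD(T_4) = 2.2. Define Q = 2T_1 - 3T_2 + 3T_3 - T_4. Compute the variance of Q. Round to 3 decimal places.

6658.040

var(T_1) = 7.84, var(T_2) = 729, var(T_3) = 6.76, var(T_4) = 4.84
By independence, var(Q) = (2)²var(T_1) + (-3)²var(T_2) + (3)²var(T_3) + (-1)²var(T_4)
= (2)²·7.84 + (-3)²·729 + (3)²·6.76 + (-1)²·4.84 = 6658.04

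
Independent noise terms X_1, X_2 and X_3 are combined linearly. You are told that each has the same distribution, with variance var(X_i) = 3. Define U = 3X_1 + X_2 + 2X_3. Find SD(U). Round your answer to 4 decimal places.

By independence, var(U) = (3)²var(X_1) + (1)²var(X_2) + (2)²var(X_3)
= (3)²·3 + (1)²·3 + (2)²·3 = 42
SD(U) = √42 ≈ 6.4807

6.4807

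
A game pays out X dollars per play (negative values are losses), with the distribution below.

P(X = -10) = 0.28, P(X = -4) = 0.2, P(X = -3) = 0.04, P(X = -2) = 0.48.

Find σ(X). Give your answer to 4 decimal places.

3.4026

E[X] = (-10)(0.28) + (-4)(0.2) + (-3)(0.04) + (-2)(0.48) = -4.68
E[X²] = (-10)²(0.28) + (-4)²(0.2) + (-3)²(0.04) + (-2)²(0.48) = 33.48
Var(X) = E[X²] − (E[X])² = 33.48 − (-4.68)² = 11.5776
σ(X) = √11.5776 ≈ 3.4026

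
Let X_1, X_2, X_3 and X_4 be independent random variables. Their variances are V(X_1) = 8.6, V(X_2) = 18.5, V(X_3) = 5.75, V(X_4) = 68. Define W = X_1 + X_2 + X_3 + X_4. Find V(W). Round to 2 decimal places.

By independence, V(W) = (1)²V(X_1) + (1)²V(X_2) + (1)²V(X_3) + (1)²V(X_4)
= (1)²·8.6 + (1)²·18.5 + (1)²·5.75 + (1)²·68 = 100.85

100.85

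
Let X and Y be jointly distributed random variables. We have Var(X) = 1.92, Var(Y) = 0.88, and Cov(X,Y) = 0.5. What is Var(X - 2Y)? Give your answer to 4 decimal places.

Var(X - 2Y) = (1)²·Var(X) + (-2)²·Var(Y) + 2·(1)·(-2)·Cov(X,Y)
= 1·1.92 + 4·0.88 + -4·0.5 = 3.44

3.4400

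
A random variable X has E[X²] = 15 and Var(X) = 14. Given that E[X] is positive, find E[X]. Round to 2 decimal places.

1.00

(E[X])² = E[X²] − Var(X) = 15 − 14 = 1
E[X] = √1 = 1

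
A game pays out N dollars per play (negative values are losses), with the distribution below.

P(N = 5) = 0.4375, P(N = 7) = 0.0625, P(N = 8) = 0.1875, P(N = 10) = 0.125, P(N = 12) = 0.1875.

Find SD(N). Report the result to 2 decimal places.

2.71

E[N] = (5)(0.4375) + (7)(0.0625) + (8)(0.1875) + (10)(0.125) + (12)(0.1875) = 7.625
E[N²] = (5)²(0.4375) + (7)²(0.0625) + (8)²(0.1875) + (10)²(0.125) + (12)²(0.1875) = 65.5
var(N) = E[N²] − (E[N])² = 65.5 − (7.625)² = 7.359375
SD(N) = √7.359375 ≈ 2.71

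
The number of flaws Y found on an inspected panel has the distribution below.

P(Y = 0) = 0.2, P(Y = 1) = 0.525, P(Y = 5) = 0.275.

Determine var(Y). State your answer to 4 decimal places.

E[Y] = (0)(0.2) + (1)(0.525) + (5)(0.275) = 1.9
E[Y²] = (0)²(0.2) + (1)²(0.525) + (5)²(0.275) = 7.4
var(Y) = E[Y²] − (E[Y])² = 7.4 − (1.9)² = 3.79

3.7900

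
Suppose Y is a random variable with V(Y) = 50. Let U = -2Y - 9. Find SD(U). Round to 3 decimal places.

V(-2Y - 9) = (-2)²·50 = 200
SD(U) = √200 ≈ 14.142

14.142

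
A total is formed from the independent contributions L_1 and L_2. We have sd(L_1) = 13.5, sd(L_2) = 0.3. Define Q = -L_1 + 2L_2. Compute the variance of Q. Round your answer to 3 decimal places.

V(L_1) = 182.25, V(L_2) = 0.09
By independence, V(Q) = (-1)²V(L_1) + (2)²V(L_2)
= (-1)²·182.25 + (2)²·0.09 = 182.61

182.610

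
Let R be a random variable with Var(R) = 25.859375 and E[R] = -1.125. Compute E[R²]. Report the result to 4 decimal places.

27.1250

E[R²] = Var(R) + (E[R])² = 25.859375 + (-1.125)² = 27.125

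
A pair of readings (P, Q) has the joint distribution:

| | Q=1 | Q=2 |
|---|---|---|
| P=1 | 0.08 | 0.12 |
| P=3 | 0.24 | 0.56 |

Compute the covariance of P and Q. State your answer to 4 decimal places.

0.0320

E[P] = 2.6,  E[Q] = 1.68
E[PQ] = 4.4
cov(P,Q) = E[PQ] − E[P]E[Q] = 4.4 − (2.6)(1.68) = 0.032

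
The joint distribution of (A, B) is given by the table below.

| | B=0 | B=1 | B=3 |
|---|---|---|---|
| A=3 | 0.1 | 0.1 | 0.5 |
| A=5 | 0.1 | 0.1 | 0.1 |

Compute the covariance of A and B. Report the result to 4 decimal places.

-0.4000

E[A] = 3.6,  E[B] = 2
E[AB] = 6.8
Cov(A,B) = E[AB] − E[A]E[B] = 6.8 − (3.6)(2) = -0.4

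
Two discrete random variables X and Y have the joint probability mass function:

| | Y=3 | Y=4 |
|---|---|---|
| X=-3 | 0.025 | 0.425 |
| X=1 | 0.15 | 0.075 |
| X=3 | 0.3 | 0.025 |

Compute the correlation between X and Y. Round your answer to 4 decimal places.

-0.7820

E[X] = -0.15,  E[Y] = 3.525
E[XY] = -1.575
cov(X,Y) = E[XY] − E[X]E[Y] = -1.575 − (-0.15)(3.525) = -1.04625
Var(X) = 7.1775,  Var(Y) = 0.249375
ρ = -1.04625 / √(7.1775·0.249375) ≈ -0.7820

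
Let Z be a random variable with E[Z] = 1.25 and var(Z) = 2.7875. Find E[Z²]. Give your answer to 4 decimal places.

4.3500

E[Z²] = var(Z) + (E[Z])² = 2.7875 + (1.25)² = 4.35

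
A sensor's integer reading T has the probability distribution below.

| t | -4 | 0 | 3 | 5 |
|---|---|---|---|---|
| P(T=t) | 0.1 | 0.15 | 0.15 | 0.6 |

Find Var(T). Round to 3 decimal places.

E[T] = (-4)(0.1) + (0)(0.15) + (3)(0.15) + (5)(0.6) = 3.05
E[T²] = (-4)²(0.1) + (0)²(0.15) + (3)²(0.15) + (5)²(0.6) = 17.95
Var(T) = E[T²] − (E[T])² = 17.95 − (3.05)² = 8.6475

8.648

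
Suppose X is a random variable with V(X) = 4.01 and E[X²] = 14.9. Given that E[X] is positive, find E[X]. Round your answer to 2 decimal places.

3.30

(E[X])² = E[X²] − V(X) = 14.9 − 4.01 = 10.89
E[X] = √10.89 = 3.3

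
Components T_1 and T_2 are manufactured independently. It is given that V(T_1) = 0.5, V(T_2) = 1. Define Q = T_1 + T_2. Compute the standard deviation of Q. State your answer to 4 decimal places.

By independence, V(Q) = (1)²V(T_1) + (1)²V(T_2)
= (1)²·0.5 + (1)²·1 = 1.5
σ(Q) = √1.5 ≈ 1.2247

1.2247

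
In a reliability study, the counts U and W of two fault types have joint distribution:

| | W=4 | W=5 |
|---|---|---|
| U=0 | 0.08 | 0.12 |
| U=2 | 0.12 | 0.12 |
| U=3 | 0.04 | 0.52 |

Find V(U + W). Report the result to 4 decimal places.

1.8336

E[U] = 2.16,  E[W] = 4.76,  E[UW] = 10.44
V(U) = 6 − (2.16)² = 1.3344;  V(W) = 22.84 − (4.76)² = 0.1824
cov(U,W) = 10.44 − (2.16)(4.76) = 0.1584
V(U + W) = (1)²·1.3344 + (1)²·0.1824 + 2·(1)·(1)·0.1584 = 1.8336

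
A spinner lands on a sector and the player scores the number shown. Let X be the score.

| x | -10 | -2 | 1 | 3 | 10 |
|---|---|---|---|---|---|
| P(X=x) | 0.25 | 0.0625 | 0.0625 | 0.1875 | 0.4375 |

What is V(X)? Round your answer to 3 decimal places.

E[X] = (-10)(0.25) + (-2)(0.0625) + (1)(0.0625) + (3)(0.1875) + (10)(0.4375) = 2.375
E[X²] = (-10)²(0.25) + (-2)²(0.0625) + (1)²(0.0625) + (3)²(0.1875) + (10)²(0.4375) = 70.75
V(X) = E[X²] − (E[X])² = 70.75 − (2.375)² = 65.109375

65.109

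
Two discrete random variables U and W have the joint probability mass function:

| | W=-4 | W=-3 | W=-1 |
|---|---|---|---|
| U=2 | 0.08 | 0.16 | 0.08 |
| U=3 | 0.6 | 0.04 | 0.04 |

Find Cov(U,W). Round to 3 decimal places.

-0.221

E[U] = 2.68,  E[W] = -3.44
E[UW] = -9.44
Cov(U,W) = E[UW] − E[U]E[W] = -9.44 − (2.68)(-3.44) = -0.2208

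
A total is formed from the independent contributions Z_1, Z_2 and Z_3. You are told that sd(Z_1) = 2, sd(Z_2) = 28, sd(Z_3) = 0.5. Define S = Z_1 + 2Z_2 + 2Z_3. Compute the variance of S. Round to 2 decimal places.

3141.00

Var(Z_1) = 4, Var(Z_2) = 784, Var(Z_3) = 0.25
By independence, Var(S) = (1)²Var(Z_1) + (2)²Var(Z_2) + (2)²Var(Z_3)
= (1)²·4 + (2)²·784 + (2)²·0.25 = 3141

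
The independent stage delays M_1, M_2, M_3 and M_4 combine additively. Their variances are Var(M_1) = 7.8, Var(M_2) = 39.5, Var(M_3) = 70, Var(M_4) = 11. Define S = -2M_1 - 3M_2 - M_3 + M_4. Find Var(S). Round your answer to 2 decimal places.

467.70

By independence, Var(S) = (-2)²Var(M_1) + (-3)²Var(M_2) + (-1)²Var(M_3) + (1)²Var(M_4)
= (-2)²·7.8 + (-3)²·39.5 + (-1)²·70 + (1)²·11 = 467.7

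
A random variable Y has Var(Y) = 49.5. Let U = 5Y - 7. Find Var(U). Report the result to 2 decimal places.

Var(5Y - 7) = (5)²·Var(Y) = 25·49.5 = 1237.5

1237.50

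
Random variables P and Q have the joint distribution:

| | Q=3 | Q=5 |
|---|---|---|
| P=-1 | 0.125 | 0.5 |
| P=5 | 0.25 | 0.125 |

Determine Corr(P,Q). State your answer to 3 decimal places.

-0.467

E[P] = 1.25,  E[Q] = 4.25
E[PQ] = 4
Cov(P,Q) = E[PQ] − E[P]E[Q] = 4 − (1.25)(4.25) = -1.3125
V(P) = 8.4375,  V(Q) = 0.9375
ρ = -1.3125 / √(8.4375·0.9375) ≈ -0.467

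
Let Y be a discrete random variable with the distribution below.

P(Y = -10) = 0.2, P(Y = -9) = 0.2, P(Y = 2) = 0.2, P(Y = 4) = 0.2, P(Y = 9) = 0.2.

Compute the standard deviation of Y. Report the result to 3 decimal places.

E[Y] = (-10)(0.2) + (-9)(0.2) + (2)(0.2) + (4)(0.2) + (9)(0.2) = -0.8
E[Y²] = (-10)²(0.2) + (-9)²(0.2) + (2)²(0.2) + (4)²(0.2) + (9)²(0.2) = 56.4
Var(Y) = E[Y²] − (E[Y])² = 56.4 − (-0.8)² = 55.76
σ(Y) = √55.76 ≈ 7.467

7.467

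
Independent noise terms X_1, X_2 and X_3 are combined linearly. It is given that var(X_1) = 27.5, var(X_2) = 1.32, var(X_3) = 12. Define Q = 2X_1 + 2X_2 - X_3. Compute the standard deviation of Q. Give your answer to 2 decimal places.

By independence, var(Q) = (2)²var(X_1) + (2)²var(X_2) + (-1)²var(X_3)
= (2)²·27.5 + (2)²·1.32 + (-1)²·12 = 127.28
σ(Q) = √127.28 ≈ 11.28

11.28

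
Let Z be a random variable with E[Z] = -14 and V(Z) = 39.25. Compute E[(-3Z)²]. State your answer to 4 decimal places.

2117.2500

E[-3Z] = -3·-14 = 42
V(-3Z) = (-3)²·39.25 = 353.25
E[(-3Z)²] = V((-3Z)) + (E[(-3Z)])² = 353.25 + (42)² = 2117.25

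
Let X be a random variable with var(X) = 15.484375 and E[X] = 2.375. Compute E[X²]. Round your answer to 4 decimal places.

21.1250

E[X²] = var(X) + (E[X])² = 15.484375 + (2.375)² = 21.125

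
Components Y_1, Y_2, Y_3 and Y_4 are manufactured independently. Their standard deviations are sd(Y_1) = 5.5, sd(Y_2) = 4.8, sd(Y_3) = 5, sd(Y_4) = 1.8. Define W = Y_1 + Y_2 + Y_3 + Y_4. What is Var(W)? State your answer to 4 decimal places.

81.5300

Var(Y_1) = 30.25, Var(Y_2) = 23.04, Var(Y_3) = 25, Var(Y_4) = 3.24
By independence, Var(W) = (1)²Var(Y_1) + (1)²Var(Y_2) + (1)²Var(Y_3) + (1)²Var(Y_4)
= (1)²·30.25 + (1)²·23.04 + (1)²·25 + (1)²·3.24 = 81.53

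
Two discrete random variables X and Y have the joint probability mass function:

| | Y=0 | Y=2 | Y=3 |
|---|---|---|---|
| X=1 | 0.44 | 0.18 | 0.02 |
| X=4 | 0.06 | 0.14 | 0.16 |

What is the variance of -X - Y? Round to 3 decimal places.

E[X] = 2.08,  E[Y] = 1.18,  E[XY] = 3.46
Var(X) = 6.4 − (2.08)² = 2.0736;  Var(Y) = 2.9 − (1.18)² = 1.5076
Cov(X,Y) = 3.46 − (2.08)(1.18) = 1.0056
Var(-X - Y) = (-1)²·2.0736 + (-1)²·1.5076 + 2·(-1)·(-1)·1.0056 = 5.5924

5.592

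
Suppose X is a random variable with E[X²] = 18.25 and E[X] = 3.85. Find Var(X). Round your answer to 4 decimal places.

3.4275

Var(X) = 18.25 − (3.85)² = 3.4275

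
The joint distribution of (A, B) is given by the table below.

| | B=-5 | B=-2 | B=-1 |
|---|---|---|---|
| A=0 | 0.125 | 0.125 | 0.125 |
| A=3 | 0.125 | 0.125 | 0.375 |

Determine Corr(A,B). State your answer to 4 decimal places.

E[A] = 1.875,  E[B] = -2.25
E[AB] = -3.75
Cov(A,B) = E[AB] − E[A]E[B] = -3.75 − (1.875)(-2.25) = 0.46875
V(A) = 2.109375,  V(B) = 2.6875
ρ = 0.46875 / √(2.109375·2.6875) ≈ 0.1969

0.1969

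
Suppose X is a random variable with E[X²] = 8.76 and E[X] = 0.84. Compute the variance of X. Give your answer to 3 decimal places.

8.054

V(X) = 8.76 − (0.84)² = 8.0544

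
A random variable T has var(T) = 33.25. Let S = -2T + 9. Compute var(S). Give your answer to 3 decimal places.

133.000

var(-2T + 9) = (-2)²·var(T) = 4·33.25 = 133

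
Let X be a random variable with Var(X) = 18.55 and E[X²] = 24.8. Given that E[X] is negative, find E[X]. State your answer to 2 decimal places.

-2.50

(E[X])² = E[X²] − Var(X) = 24.8 − 18.55 = 6.25
E[X] = −√6.25 = -2.5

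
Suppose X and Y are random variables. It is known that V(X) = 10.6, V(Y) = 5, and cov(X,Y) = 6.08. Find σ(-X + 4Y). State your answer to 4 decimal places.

V(-X + 4Y) = (-1)²·V(X) + (4)²·V(Y) + 2·(-1)·(4)·cov(X,Y)
= 1·10.6 + 16·5 + -8·6.08 = 41.96
σ(-X + 4Y) = √41.96 ≈ 6.4777

6.4777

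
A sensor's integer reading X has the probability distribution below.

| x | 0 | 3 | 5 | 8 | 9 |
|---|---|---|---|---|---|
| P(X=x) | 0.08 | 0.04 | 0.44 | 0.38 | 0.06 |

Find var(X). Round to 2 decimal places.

E[X] = (0)(0.08) + (3)(0.04) + (5)(0.44) + (8)(0.38) + (9)(0.06) = 5.9
E[X²] = (0)²(0.08) + (3)²(0.04) + (5)²(0.44) + (8)²(0.38) + (9)²(0.06) = 40.54
var(X) = E[X²] − (E[X])² = 40.54 − (5.9)² = 5.73

5.73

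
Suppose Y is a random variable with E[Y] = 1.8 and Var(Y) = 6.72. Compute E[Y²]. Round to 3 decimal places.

E[Y²] = Var(Y) + (E[Y])² = 6.72 + (1.8)² = 9.96

9.960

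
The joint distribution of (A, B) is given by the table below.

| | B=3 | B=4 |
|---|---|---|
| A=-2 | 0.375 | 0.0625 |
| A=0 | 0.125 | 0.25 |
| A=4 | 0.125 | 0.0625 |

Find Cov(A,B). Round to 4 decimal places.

E[A] = -0.125,  E[B] = 3.375
E[AB] = -0.25
Cov(A,B) = E[AB] − E[A]E[B] = -0.25 − (-0.125)(3.375) = 0.171875

0.1719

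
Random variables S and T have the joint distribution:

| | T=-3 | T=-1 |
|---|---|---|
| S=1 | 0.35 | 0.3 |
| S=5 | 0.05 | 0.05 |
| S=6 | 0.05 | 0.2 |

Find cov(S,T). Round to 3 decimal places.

0.585

E[S] = 2.65,  E[T] = -1.9
E[ST] = -4.45
cov(S,T) = E[ST] − E[S]E[T] = -4.45 − (2.65)(-1.9) = 0.585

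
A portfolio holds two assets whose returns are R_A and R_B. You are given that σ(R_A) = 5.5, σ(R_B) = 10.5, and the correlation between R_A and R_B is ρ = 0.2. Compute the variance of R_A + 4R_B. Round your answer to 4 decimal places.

1886.6500

Var(R_A) = (5.5)² = 30.25;  Var(R_B) = (10.5)² = 110.25
cov(R_A,R_B) = ρ·σ(R_A)·σ(R_B) = 0.2·5.5·10.5 = 11.55
Var(R_A + 4R_B) = (1)²·Var(R_A) + (4)²·Var(R_B) + 2·(1)·(4)·cov(R_A,R_B)
= 1·30.25 + 16·110.25 + 8·11.55 = 1886.65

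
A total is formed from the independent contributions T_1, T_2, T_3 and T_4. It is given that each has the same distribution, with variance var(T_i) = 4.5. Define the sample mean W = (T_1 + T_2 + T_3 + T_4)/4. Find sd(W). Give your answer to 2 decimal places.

By independence, var(W) = (0.25)²var(T_1) + (0.25)²var(T_2) + (0.25)²var(T_3) + (0.25)²var(T_4)
= (0.25)²·4.5 + (0.25)²·4.5 + (0.25)²·4.5 + (0.25)²·4.5 = 1.125
sd(W) = √1.125 ≈ 1.06

1.06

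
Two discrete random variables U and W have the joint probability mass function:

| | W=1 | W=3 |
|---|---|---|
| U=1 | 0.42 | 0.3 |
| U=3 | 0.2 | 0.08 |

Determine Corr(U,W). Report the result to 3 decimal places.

E[U] = 1.56,  E[W] = 1.76
E[UW] = 2.64
Cov(U,W) = E[UW] − E[U]E[W] = 2.64 − (1.56)(1.76) = -0.1056
Var(U) = 0.8064,  Var(W) = 0.9424
ρ = -0.1056 / √(0.8064·0.9424) ≈ -0.121

-0.121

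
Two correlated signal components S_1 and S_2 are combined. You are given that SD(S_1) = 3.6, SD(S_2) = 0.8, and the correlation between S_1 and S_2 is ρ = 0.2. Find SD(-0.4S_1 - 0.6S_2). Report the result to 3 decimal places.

V(S_1) = (3.6)² = 12.96;  V(S_2) = (0.8)² = 0.64
Cov(S_1,S_2) = ρ·SD(S_1)·SD(S_2) = 0.2·3.6·0.8 = 0.576
V(-0.4S_1 - 0.6S_2) = (-0.4)²·V(S_1) + (-0.6)²·V(S_2) + 2·(-0.4)·(-0.6)·Cov(S_1,S_2)
= 0.16·12.96 + 0.36·0.64 + 0.48·0.576 = 2.58048
SD(-0.4S_1 - 0.6S_2) = √2.58048 ≈ 1.606

1.606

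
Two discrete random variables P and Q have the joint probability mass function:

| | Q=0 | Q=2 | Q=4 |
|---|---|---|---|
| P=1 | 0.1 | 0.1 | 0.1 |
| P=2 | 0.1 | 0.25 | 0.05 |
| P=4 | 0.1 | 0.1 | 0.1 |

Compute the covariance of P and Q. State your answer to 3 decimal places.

E[P] = 2.3,  E[Q] = 1.9
E[PQ] = 4.4
Cov(P,Q) = E[PQ] − E[P]E[Q] = 4.4 − (2.3)(1.9) = 0.03

0.030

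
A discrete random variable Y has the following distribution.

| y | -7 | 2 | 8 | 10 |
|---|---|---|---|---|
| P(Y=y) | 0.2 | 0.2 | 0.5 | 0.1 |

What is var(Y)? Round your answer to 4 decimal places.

E[Y] = (-7)(0.2) + (2)(0.2) + (8)(0.5) + (10)(0.1) = 4
E[Y²] = (-7)²(0.2) + (2)²(0.2) + (8)²(0.5) + (10)²(0.1) = 52.6
var(Y) = E[Y²] − (E[Y])² = 52.6 − (4)² = 36.6

36.6000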